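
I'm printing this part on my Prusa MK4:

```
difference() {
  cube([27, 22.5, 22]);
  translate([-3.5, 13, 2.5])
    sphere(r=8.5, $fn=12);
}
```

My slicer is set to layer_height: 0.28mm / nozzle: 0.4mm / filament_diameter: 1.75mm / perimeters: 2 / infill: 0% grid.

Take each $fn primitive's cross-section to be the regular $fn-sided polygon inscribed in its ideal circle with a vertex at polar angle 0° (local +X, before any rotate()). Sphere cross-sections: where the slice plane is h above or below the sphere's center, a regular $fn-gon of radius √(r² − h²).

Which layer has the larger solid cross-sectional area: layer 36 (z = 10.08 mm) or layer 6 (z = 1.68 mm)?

layer 36 (z = 10.08 mm)

Layer 36 (z = 10.08): the cube (footprint 27×22.5) is included at this height (area 607.50 mm²); the sphere at (-3.5, 13): section is a regular 12-gon, circumradius = √(r²−h²) = √(8.5²−7.58²) = 3.846 (area = (12/2)·3.846²·sin(360°/12) = 44.38 mm²); Taking the first minus the rest: starting from the 27×22.5 cube (607.50 mm²), the r=8.5 sphere at (-3.5, 13) partially overlaps it — only the 0.45 mm² overlap (of its 44.38 mm²) is removed, clipping the outline — area = 607.05 mm². So its area = 607.05 mm². Layer 6 (z = 1.68): the 27×22.5 cube contributes its full rectangle (area 607.50 mm²); the sphere at (-3.5, 13): section is a regular 12-gon, circumradius = √(r²−h²) = √(8.5²−0.82²) = 8.460 (area = (12/2)·8.460²·sin(360°/12) = 214.73 mm²); Subtracting the remaining from the first: starting from the 27×22.5 cube (607.50 mm²), the r=8.5 sphere at (-3.5, 13) partially overlaps it — only the 51.43 mm² overlap (of its 214.73 mm²) is removed, clipping the outline — area = 556.07 mm². So its area = 556.07 mm². Layer 36 is larger (607.05 vs 556.07 mm²).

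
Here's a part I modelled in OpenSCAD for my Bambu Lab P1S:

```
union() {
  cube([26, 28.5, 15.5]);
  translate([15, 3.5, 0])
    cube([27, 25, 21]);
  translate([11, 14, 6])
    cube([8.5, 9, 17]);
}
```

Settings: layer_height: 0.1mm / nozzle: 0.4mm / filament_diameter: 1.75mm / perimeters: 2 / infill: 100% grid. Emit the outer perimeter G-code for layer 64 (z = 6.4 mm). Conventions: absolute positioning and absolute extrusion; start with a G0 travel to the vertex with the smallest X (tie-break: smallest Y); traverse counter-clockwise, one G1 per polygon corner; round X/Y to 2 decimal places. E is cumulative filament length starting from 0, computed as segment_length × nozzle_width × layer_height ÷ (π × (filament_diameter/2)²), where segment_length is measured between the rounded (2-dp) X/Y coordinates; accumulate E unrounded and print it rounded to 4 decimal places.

G0 X0.00 Y0.00 Z6.40
G1 X26.00 Y0.00 E0.4324
G1 X26.00 Y3.50 E0.4906
G1 X42.00 Y3.50 E0.7567
G1 X42.00 Y28.50 E1.1724
G1 X0.00 Y28.50 E1.8709
G1 X0.00 Y0.00 E2.3448

At z = 6.4 mm: the 26×28.5 cube contributes its full rectangle; the cube at (15, 3.5) is present — its section is the full 27×25 rectangle; the cube at (11, 14) (footprint 8.5×9) is included at this height; Merging all regions: the regions partially overlap (shared area 351.50 mm²), so overlapping operands fuse into one piece — 1 connected region. The outline is a single polygon with 6 vertices. Extrusion per mm of travel: 0.4 × 0.1 / (π × 0.875²) = 0.016630. Accumulating E over each segment gives final E = 2.3448.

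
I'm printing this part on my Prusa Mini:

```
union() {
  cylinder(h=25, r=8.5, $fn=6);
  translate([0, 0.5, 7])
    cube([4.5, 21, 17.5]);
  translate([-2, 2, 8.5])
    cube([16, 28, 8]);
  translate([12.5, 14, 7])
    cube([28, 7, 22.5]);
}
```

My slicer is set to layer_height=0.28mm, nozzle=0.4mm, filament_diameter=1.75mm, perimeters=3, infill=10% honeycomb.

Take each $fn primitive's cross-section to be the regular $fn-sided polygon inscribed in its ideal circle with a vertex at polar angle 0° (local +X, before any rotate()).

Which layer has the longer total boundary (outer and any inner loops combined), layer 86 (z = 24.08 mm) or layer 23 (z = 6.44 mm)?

layer 86 (z = 24.08 mm)

Layer 86 (z = 24.08): the r=8.5 cylinder gives a regular 6-gon of circumradius 8.5 (constant along its height) (perimeter = 2·6·8.500·sin(180°/6) = 51.00 mm); the cube at (0, 0.5) (footprint 4.5×21) is included at this height (perimeter 51.00 mm); the cube at (-2, 2) is not intersected at this z (z outside [8.5, 16.5]); the 28×7 cube at (12.5, 14) contributes its full rectangle (perimeter 70.00 mm); Taking the union: the regions partially overlap (shared area 30.82 mm²), so the edge portions inside another operand are dropped and the merged outline is re-measured after clipping — boundary = 149.46 mm. So its perimeter = 149.46 mm. Layer 23 (z = 6.44): the r=8.5 cylinder gives a regular 6-gon of circumradius 8.5 (constant along its height) (perimeter = 2·6·8.500·sin(180°/6) = 51.00 mm); the cube at (0, 0.5) is not intersected at this z (z outside [7, 24.5]); the cube at (-2, 2) is not intersected at this z (z outside [8.5, 16.5]); the cube at (12.5, 14) does not reach this height (z outside [7, 29.5]); Merging all regions: only the r=8.5 cylinder is present, so the union is just that shape — boundary = 51.00 mm. So its perimeter = 51.00 mm. Layer 86 is larger (149.46 vs 51.00 mm).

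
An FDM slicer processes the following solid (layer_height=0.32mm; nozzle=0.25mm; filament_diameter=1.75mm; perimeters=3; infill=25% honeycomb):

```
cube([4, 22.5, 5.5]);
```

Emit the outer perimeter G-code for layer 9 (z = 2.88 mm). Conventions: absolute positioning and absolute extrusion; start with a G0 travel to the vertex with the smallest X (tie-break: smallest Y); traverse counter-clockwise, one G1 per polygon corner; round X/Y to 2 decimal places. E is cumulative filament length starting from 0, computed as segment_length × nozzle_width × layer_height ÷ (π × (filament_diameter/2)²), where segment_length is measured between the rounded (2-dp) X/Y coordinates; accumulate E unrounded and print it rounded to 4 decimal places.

G0 X0.00 Y0.00 Z2.88
G1 X4.00 Y0.00 E0.1330
G1 X4.00 Y22.50 E0.8814
G1 X0.00 Y22.50 E1.0144
G1 X0.00 Y0.00 E1.7628

At z = 2.88 mm: the cube is present — its section is the full 4×22.5 rectangle. The outline is a single polygon with 4 vertices. Extrusion per mm of travel: 0.25 × 0.32 / (π × 0.875²) = 0.033260. Accumulating E over each segment gives final E = 1.7628.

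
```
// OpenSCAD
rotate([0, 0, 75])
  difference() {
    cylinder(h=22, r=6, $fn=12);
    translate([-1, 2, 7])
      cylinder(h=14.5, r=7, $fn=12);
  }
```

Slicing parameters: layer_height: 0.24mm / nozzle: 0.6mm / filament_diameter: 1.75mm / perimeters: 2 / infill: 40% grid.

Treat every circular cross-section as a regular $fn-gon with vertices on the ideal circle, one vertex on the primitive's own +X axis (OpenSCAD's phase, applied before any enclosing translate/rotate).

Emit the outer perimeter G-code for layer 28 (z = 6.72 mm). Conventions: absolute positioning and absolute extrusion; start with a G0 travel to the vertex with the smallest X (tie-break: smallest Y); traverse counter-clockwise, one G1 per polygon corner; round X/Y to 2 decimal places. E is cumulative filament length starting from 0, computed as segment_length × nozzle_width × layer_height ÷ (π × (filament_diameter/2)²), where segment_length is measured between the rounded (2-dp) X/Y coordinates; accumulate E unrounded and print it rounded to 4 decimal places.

G0 X-5.80 Y-1.55 Z6.72
G1 X-4.24 Y-4.24 E0.1862
G1 X-1.55 Y-5.80 E0.3723
G1 X1.55 Y-5.80 E0.5579
G1 X4.24 Y-4.24 E0.7441
G1 X5.80 Y-1.55 E0.9303
G1 X5.80 Y1.55 E1.1159
G1 X4.24 Y4.24 E1.3020
G1 X1.55 Y5.80 E1.4882
G1 X-1.55 Y5.80 E1.6738
G1 X-4.24 Y4.24 E1.8599
G1 X-5.80 Y1.55 E2.0461
G1 X-5.80 Y-1.55 E2.2317

At z = 6.72 mm: the cylinder: section is a regular 12-gon, circumradius r=6; the cylinder at (-1, 2) is absent (z outside [7, 21.5]); Subtracting the remaining from the first: none of the subtracted shapes is present at this height, so the r=6 cylinder is unchanged — 1 connected region; (rotated 75° about Z; rotation is an isometry so areas/perimeters/island counts are preserved). The outline is a single polygon with 12 vertices. Extrusion per mm of travel: 0.6 × 0.24 / (π × 0.875²) = 0.059868. Accumulating E over each segment gives final E = 2.2317.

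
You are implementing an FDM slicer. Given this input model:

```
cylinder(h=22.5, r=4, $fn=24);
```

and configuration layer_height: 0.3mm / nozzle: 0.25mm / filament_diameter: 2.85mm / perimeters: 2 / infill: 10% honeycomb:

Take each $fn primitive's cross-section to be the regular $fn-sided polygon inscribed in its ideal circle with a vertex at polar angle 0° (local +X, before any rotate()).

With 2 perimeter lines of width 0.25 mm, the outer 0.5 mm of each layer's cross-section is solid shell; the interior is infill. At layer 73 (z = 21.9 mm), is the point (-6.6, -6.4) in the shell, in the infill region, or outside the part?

At z = 21.9 mm: the r=4 cylinder gives a regular 24-gon of circumradius 4 (constant along its height). Overall, the cross-section is a single solid region. The nearest boundary edge runs (-3.46, -2.00)→(-2.83, -2.83); distance from the point to it = 5.19 mm. The point is not inside any of the regions above, so it lies outside the cross-section (5.19 mm from the nearest boundary).

outside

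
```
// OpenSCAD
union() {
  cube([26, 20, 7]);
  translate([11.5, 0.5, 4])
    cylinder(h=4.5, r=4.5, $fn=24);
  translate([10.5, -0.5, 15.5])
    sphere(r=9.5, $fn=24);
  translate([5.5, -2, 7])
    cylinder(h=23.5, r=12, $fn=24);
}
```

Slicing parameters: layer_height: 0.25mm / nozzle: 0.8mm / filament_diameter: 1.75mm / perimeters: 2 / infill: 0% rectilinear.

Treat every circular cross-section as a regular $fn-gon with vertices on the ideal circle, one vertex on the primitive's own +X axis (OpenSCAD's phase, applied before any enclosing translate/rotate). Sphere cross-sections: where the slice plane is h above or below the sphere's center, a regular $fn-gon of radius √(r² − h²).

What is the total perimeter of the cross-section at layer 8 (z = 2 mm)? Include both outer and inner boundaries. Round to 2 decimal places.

92.00 mm

At z = 2 mm: the cube is present — its section is the full 26×20 rectangle (perimeter 92.00 mm); the cylinder at (11.5, 0.5) does not reach this height (z outside [4, 8.5]); the sphere at (10.5, -0.5) is absent (|z−center|=13.500 > r=9.5); the cylinder at (5.5, -2) is not intersected at this z (z outside [7, 30.5]); Combining (union): only the 26×20 cube is present, so the union is just that shape — boundary = 92.00 mm. Overall, the cross-section is a single solid region. Total boundary length (outer) = 92.00 mm.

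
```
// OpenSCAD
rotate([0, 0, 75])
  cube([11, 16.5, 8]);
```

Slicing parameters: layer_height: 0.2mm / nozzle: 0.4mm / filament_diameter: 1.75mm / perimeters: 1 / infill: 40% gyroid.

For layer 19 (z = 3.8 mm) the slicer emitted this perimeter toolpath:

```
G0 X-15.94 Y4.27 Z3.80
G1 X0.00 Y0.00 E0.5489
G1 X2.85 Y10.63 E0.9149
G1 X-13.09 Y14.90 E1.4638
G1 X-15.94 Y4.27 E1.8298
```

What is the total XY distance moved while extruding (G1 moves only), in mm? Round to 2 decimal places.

Sum the Euclidean lengths of each G1 segment: total = 55.01 mm.

55.01 mm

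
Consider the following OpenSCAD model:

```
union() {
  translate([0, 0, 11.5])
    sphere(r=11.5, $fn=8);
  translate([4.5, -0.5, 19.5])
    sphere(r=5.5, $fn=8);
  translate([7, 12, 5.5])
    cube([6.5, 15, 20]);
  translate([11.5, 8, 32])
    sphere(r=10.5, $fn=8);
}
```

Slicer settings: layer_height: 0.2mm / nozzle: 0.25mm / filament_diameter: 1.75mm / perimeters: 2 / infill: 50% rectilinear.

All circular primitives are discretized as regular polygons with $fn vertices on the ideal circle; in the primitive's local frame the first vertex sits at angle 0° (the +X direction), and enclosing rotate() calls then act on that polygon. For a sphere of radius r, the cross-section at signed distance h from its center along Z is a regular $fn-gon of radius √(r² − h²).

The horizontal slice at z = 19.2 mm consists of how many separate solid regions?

At z = 19.2 mm: the sphere: section is a regular 8-gon, circumradius = √(r²−h²) = √(11.5²−7.7²) = 8.542; the sphere at (4.5, -0.5): section is a regular 8-gon, circumradius = √(r²−h²) = √(5.5²−0.3²) = 5.492; the cube at (7, 12) is present — its section is the full 6.5×15 rectangle; the sphere at (11.5, 8) is absent (|z−center|=12.800 > r=10.5); Taking the union: the regions partially overlap (shared area 72.87 mm²), so overlapping operands fuse into one piece — 2 connected regions. The result has 2 disconnected regions.

2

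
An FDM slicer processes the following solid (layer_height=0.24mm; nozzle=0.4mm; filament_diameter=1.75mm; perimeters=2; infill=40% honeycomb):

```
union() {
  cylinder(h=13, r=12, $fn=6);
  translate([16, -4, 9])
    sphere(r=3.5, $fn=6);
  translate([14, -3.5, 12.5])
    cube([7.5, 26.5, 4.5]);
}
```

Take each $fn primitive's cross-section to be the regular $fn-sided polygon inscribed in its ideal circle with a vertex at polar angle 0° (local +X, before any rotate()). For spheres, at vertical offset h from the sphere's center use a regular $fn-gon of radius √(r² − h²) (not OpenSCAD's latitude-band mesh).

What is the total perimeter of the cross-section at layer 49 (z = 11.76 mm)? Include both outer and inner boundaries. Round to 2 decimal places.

At z = 11.76 mm: the cylinder: section is a regular 6-gon, circumradius r=12 (perimeter = 2·6·12.000·sin(180°/6) = 72.00 mm); the r=3.5 sphere at (16, -4) contributes a regular 6-gon of circumradius √(3.5²−2.76²) = 2.152 (perimeter = 2·6·2.152·sin(180°/6) = 12.91 mm); the cube at (14, -3.5) is not intersected at this z (z outside [12.5, 17]); Taking the union: the 2 present regions are separate (no shared area or edge), so areas and boundary lengths simply add and each stays a separate island — boundary = 84.91 mm. Overall, the cross-section has 2 separate islands. Total boundary length (outer) = 84.91 mm.

84.91 mm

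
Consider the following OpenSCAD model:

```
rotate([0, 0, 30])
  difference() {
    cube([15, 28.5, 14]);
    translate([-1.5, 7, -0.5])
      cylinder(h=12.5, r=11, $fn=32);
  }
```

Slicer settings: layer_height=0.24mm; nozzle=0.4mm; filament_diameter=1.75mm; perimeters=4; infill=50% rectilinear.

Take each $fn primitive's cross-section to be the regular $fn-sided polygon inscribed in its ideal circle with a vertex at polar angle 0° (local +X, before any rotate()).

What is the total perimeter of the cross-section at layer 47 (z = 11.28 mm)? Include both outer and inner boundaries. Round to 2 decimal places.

85.59 mm

At z = 11.28 mm: the cube (footprint 15×28.5) is included at this height (perimeter 87.00 mm); the cylinder at (-1.5, 7): section is a regular 32-gon, circumradius r=11 (perimeter = 2·32·11.000·sin(180°/32) = 69.00 mm); After the difference (first − rest): starting from the 15×28.5 cube, the r=11 cylinder at (-1.5, 7) partially overlaps it — only the 138.70 mm² overlap (of its 377.69 mm²) is removed, clipping the outline — boundary = 85.59 mm; (rotated 30° about Z; rotation is an isometry so areas/perimeters/island counts are preserved). Overall, the cross-section is a single solid region. Total boundary length (outer) = 85.59 mm.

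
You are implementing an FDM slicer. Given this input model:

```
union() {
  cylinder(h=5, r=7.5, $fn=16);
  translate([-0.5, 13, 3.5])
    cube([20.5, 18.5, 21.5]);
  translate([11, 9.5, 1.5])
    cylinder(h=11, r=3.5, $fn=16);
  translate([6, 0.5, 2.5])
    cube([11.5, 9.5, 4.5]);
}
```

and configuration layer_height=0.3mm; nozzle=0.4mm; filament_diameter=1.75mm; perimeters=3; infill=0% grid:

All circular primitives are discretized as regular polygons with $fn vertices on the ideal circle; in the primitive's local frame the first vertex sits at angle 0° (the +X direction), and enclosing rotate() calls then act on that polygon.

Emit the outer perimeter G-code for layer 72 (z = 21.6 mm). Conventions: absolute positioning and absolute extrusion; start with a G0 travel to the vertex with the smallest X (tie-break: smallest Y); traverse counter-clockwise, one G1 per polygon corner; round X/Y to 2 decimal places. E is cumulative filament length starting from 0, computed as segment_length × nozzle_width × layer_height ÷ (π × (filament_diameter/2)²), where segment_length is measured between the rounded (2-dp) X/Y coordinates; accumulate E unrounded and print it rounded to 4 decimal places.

At z = 21.6 mm: the cylinder does not reach this height (z outside [0, 5]); the cube at (-0.5, 13) is present — its section is the full 20.5×18.5 rectangle; the cylinder at (11, 9.5) is absent (z outside [1.5, 12.5]); the cube at (6, 0.5) is not intersected at this z (z outside [2.5, 7]); Combining (union): only the 20.5×18.5 cube at (-0.5, 13) is present, so the union is just that shape — 1 connected region. The outline is a single polygon with 4 vertices. Extrusion per mm of travel: 0.4 × 0.3 / (π × 0.875²) = 0.049890. Accumulating E over each segment gives final E = 3.8914.

G0 X-0.50 Y13.00 Z21.60
G1 X20.00 Y13.00 E1.0227
G1 X20.00 Y31.50 E1.9457
G1 X-0.50 Y31.50 E2.9685
G1 X-0.50 Y13.00 E3.8914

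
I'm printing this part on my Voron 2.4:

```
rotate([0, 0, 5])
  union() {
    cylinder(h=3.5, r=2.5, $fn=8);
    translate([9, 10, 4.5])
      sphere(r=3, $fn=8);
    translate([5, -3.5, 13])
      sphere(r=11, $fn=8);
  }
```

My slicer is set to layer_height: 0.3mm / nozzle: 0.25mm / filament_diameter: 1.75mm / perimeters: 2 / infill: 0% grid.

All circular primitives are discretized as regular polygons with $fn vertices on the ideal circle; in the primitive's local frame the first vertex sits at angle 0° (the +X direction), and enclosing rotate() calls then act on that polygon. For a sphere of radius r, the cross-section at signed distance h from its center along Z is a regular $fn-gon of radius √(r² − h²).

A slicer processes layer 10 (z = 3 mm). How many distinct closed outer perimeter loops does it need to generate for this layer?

At z = 3 mm: the cylinder: section is a regular 8-gon, circumradius r=2.5; the r=3 sphere at (9, 10) contributes a regular 8-gon of circumradius √(3²−1.5²) = 2.598; the sphere at (5, -3.5): section is a regular 8-gon, circumradius = √(r²−h²) = √(11²−10²) = 4.583; Combining (union): the regions partially overlap (shared area 1.15 mm²), so overlapping operands fuse into one piece — 2 connected regions; (whole slice rotated 5° about Z — lengths, areas and connectivity unchanged). The result has 2 disconnected regions.

2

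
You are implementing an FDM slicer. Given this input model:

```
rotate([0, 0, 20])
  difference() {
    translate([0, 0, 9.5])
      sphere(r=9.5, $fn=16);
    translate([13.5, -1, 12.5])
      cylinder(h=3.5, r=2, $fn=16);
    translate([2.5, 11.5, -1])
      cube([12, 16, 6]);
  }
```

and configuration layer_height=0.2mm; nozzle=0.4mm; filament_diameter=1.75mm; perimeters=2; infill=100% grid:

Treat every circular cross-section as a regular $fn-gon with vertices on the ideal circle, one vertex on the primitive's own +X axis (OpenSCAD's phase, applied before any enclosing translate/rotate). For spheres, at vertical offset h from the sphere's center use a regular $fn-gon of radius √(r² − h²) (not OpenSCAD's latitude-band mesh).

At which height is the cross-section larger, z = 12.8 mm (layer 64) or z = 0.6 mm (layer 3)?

Layer 64 (z = 12.8): the r=9.5 sphere contributes a regular 16-gon of circumradius √(9.5²−3.3²) = 8.908 (area = (16/2)·8.908²·sin(360°/16) = 242.96 mm²); the r=2 cylinder at (13.5, -1) contributes a regular 16-gon of circumradius 2 (area = (16/2)·2.000²·sin(360°/16) = 12.25 mm²); the cube at (2.5, 11.5) is not intersected at this z (z outside [-1, 5]); After the difference (first − rest): starting from the r=9.5 sphere (242.96 mm²), the r=2 cylinder at (13.5, -1) misses the remaining region (no effect) — area = 242.96 mm²; (whole slice rotated 20° about Z — lengths, areas and connectivity unchanged). So its area = 242.96 mm². Layer 3 (z = 0.6): the r=9.5 sphere slices to a regular 16-gon of circumradius 3.323 (√(r²−h²) with h=8.9 from center) (area = (16/2)·3.323²·sin(360°/16) = 33.80 mm²); the cylinder at (13.5, -1) does not reach this height (z outside [12.5, 16]); the cube at (2.5, 11.5) (footprint 12×16) is included at this height (area 192.00 mm²); Subtracting the remaining from the first: starting from the r=9.5 sphere (33.80 mm²), the 12×16 cube at (2.5, 11.5) misses the remaining region (no effect) — area = 33.80 mm²; (whole slice rotated 20° about Z — lengths, areas and connectivity unchanged). So its area = 33.80 mm². Layer 64 is larger (242.96 vs 33.80 mm²).

layer 64 (z = 12.8 mm)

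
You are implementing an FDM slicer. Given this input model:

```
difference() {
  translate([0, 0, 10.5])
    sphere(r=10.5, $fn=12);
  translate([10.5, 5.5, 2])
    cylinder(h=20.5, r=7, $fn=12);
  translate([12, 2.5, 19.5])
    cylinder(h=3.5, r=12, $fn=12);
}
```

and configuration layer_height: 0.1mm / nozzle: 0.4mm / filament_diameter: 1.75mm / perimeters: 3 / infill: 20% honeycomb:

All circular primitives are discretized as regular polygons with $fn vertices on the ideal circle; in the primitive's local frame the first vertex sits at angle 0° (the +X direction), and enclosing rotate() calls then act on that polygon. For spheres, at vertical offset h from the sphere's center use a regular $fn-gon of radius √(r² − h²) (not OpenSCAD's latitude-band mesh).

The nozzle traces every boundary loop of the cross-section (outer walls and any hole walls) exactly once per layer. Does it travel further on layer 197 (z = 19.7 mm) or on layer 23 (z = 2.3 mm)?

layer 23 (z = 2.3 mm)

Layer 197 (z = 19.7): the r=10.5 sphere contributes a regular 12-gon of circumradius √(10.5²−9.2²) = 5.061 (perimeter = 2·12·5.061·sin(180°/12) = 31.43 mm); the cylinder at (10.5, 5.5): section is a regular 12-gon, circumradius r=7 (perimeter = 2·12·7.000·sin(180°/12) = 43.48 mm); the cylinder at (12, 2.5): section is a regular 12-gon, circumradius r=12 (perimeter = 2·12·12.000·sin(180°/12) = 74.54 mm); Subtracting the remaining from the first: starting from the r=10.5 sphere, the r=7 cylinder at (10.5, 5.5) partially overlaps it — only the 0.06 mm² overlap (of its 147.00 mm²) is removed, clipping the outline; the r=12 cylinder at (12, 2.5) partially overlaps it — only the 30.05 mm² overlap (of its 432.00 mm²) is removed, clipping the outline — boundary = 28.91 mm. So its perimeter = 28.91 mm. Layer 23 (z = 2.3): the r=10.5 sphere contributes a regular 12-gon of circumradius √(10.5²−8.2²) = 6.558 (perimeter = 2·12·6.558·sin(180°/12) = 40.74 mm); the cylinder at (10.5, 5.5): section is a regular 12-gon, circumradius r=7 (perimeter = 2·12·7.000·sin(180°/12) = 43.48 mm); the cylinder at (12, 2.5) is absent (z outside [19.5, 23]); Taking the first minus the rest: starting from the r=10.5 sphere, the r=7 cylinder at (10.5, 5.5) partially overlaps it — only the 5.45 mm² overlap (of its 147.00 mm²) is removed, clipping the outline — boundary = 40.71 mm. So its perimeter = 40.71 mm. Layer 23 is larger (40.71 vs 28.91 mm).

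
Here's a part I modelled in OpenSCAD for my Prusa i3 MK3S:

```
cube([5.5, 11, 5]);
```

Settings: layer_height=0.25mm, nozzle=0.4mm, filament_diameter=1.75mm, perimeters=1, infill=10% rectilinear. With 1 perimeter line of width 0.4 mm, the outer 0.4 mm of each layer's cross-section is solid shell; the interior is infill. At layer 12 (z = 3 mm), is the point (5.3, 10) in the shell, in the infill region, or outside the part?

At z = 3 mm: the 5.5×11 cube contributes its full rectangle. Overall, the cross-section is a single solid region. The nearest boundary edge runs (5.50, 0.00)→(5.50, 11.00); distance from the point to it = 0.20 mm. The point is inside the cross-section, 0.20 mm from the nearest boundary — within the 0.4 mm shell band (1 × 0.4).

shell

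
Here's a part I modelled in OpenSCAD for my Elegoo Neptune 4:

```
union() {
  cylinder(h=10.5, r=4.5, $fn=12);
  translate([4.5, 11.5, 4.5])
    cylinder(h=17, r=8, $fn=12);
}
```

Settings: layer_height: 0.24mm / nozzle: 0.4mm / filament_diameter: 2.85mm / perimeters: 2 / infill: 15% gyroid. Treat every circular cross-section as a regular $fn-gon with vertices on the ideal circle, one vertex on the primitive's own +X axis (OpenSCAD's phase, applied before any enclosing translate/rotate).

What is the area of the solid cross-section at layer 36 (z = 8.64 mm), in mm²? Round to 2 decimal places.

252.75 mm²

At z = 8.64 mm: the r=4.5 cylinder contributes a regular 12-gon of circumradius 4.5 (area = (12/2)·4.500²·sin(360°/12) = 60.75 mm²); the cylinder at (4.5, 11.5): section is a regular 12-gon, circumradius r=8 (area = (12/2)·8.000²·sin(360°/12) = 192.00 mm²); Combining (union): the 2 present regions are separate (no shared area or edge), so areas and boundary lengths simply add and each stays a separate island — area = 252.75 mm². Overall, the cross-section has 2 separate islands. Net area = 252.75 mm².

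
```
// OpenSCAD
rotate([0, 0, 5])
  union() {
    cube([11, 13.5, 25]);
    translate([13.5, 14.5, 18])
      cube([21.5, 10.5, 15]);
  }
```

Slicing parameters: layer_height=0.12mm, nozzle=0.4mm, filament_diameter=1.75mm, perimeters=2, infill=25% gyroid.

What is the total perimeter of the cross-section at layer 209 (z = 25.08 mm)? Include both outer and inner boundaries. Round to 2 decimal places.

64.00 mm

At z = 25.08 mm: the cube is absent (z outside [0, 25]); the cube at (13.5, 14.5) is present — its section is the full 21.5×10.5 rectangle (perimeter 64.00 mm); Merging all regions: only the 21.5×10.5 cube at (13.5, 14.5) is present, so the union is just that shape — boundary = 64.00 mm; (rotated 5° about Z; rotation is an isometry so areas/perimeters/island counts are preserved). Overall, the cross-section is a single solid region. Total boundary length (outer) = 64.00 mm.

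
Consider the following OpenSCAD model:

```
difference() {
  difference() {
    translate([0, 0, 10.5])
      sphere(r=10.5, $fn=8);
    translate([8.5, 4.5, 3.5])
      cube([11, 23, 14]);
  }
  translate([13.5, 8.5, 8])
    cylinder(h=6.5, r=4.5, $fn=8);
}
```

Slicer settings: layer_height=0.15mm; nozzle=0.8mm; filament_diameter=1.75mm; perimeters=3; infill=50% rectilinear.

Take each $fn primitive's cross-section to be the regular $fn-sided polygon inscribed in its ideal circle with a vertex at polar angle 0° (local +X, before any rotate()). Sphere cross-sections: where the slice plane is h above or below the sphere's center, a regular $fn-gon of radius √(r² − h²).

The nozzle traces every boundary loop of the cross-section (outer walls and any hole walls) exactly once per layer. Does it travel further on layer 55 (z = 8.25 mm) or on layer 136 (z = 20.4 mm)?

layer 55 (z = 8.25 mm)

Layer 55 (z = 8.25): the r=10.5 sphere contributes a regular 8-gon of circumradius √(10.5²−2.25²) = 10.256 (perimeter = 2·8·10.256·sin(180°/8) = 62.80 mm); the cube at (8.5, 4.5) (footprint 11×23) is included at this height (perimeter 68.00 mm); After the difference (first − rest): starting from the r=10.5 sphere, the 11×23 cube at (8.5, 4.5) misses the remaining region (no effect) — boundary = 62.80 mm; the r=4.5 cylinder at (13.5, 8.5) contributes a regular 8-gon of circumradius 4.5 (perimeter = 2·8·4.500·sin(180°/8) = 27.55 mm); Taking the first minus the rest: starting from that combined region, the r=4.5 cylinder at (13.5, 8.5) misses the remaining region (no effect) — boundary = 62.80 mm. So its perimeter = 62.80 mm. Layer 136 (z = 20.4): the r=10.5 sphere contributes a regular 8-gon of circumradius √(10.5²−9.9²) = 3.499 (perimeter = 2·8·3.499·sin(180°/8) = 21.42 mm); the cube at (8.5, 4.5) is not intersected at this z (z outside [3.5, 17.5]); Taking the first minus the rest: none of the subtracted shapes is present at this height, so the r=10.5 sphere is unchanged — boundary = 21.42 mm; the cylinder at (13.5, 8.5) does not reach this height (z outside [8, 14.5]); Subtracting the remaining from the first: none of the subtracted shapes is present at this height, so the result so far is unchanged — boundary = 21.42 mm. So its perimeter = 21.42 mm. Layer 55 is larger (62.80 vs 21.42 mm).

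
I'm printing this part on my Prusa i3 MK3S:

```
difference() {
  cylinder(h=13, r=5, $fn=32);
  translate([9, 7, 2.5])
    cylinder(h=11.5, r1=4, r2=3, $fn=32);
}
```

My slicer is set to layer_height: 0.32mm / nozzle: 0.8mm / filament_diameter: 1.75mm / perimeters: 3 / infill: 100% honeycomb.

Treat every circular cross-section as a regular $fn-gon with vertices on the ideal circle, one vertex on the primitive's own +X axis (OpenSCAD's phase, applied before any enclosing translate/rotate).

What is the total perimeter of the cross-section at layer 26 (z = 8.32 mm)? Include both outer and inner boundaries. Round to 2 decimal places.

31.37 mm

At z = 8.32 mm: the cylinder: section is a regular 32-gon, circumradius r=5 (perimeter = 2·32·5.000·sin(180°/32) = 31.37 mm); the cone at (9, 7) (r1=4→r2=3) has section circumradius 3.494 here — a regular 32-gon (perimeter = 2·32·3.494·sin(180°/32) = 21.92 mm); Subtracting the remaining from the first: starting from the r=5 cylinder, the cone at (9, 7) misses the remaining region (no effect) — boundary = 31.37 mm. Overall, the cross-section is a single solid region. Total boundary length (outer) = 31.37 mm.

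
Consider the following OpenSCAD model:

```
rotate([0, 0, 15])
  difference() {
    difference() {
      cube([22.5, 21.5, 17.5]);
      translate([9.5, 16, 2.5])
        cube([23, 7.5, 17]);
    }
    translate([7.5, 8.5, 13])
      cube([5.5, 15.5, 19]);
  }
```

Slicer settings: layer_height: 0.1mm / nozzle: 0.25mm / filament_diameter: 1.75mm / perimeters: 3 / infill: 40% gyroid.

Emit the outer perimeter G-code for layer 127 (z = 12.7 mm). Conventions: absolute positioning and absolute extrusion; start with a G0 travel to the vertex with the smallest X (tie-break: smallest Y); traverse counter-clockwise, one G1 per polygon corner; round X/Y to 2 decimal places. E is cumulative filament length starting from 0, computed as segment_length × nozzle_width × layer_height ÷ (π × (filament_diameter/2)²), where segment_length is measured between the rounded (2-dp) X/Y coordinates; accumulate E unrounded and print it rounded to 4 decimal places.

At z = 12.7 mm: the cube (footprint 22.5×21.5) is included at this height; the cube at (9.5, 16) (footprint 23×7.5) is included at this height; After the difference (first − rest): starting from the 22.5×21.5 cube, the 23×7.5 cube at (9.5, 16) partially overlaps it — only the 71.50 mm² overlap (of its 172.50 mm²) is removed, clipping the outline — 1 connected region; the cube at (7.5, 8.5) is absent (z outside [13, 32]); Taking the first minus the rest: none of the subtracted shapes is present at this height, so the result so far is unchanged — 1 connected region; (rotated 15° about Z; rotation is an isometry so areas/perimeters/island counts are preserved). The outline is a single polygon with 6 vertices. Extrusion per mm of travel: 0.25 × 0.1 / (π × 0.875²) = 0.010394. Accumulating E over each segment gives final E = 0.9146.

G0 X-5.56 Y20.77 Z12.70
G1 X0.00 Y0.00 E0.2235
G1 X21.73 Y5.82 E0.4573
G1 X17.59 Y21.28 E0.6236
G1 X5.04 Y17.91 E0.7587
G1 X3.61 Y23.23 E0.8160
G1 X-5.56 Y20.77 E0.9146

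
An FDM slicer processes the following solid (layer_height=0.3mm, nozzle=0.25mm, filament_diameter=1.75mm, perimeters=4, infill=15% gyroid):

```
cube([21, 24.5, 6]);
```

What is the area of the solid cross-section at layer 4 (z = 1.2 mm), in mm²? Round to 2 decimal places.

514.50 mm²

At z = 1.2 mm: the 21×24.5 cube contributes its full rectangle (area 514.50 mm²). Overall, the cross-section is a single solid region. Net area = 514.50 mm².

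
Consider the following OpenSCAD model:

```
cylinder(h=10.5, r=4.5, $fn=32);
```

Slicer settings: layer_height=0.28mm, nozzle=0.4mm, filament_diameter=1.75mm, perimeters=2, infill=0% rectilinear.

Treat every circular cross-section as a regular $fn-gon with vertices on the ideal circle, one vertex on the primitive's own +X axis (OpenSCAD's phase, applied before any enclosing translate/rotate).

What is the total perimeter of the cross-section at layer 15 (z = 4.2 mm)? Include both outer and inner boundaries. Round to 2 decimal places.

At z = 4.2 mm: the cylinder: section is a regular 32-gon, circumradius r=4.5 (perimeter = 2·32·4.500·sin(180°/32) = 28.23 mm). Overall, the cross-section is a single solid region. Total boundary length (outer) = 28.23 mm.

28.23 mm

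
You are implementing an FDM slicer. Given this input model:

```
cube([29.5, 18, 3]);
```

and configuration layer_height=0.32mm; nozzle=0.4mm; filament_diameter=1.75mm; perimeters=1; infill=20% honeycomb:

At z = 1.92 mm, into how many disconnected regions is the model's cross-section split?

At z = 1.92 mm: the 29.5×18 cube contributes its full rectangle. The result has 1 disconnected region.

1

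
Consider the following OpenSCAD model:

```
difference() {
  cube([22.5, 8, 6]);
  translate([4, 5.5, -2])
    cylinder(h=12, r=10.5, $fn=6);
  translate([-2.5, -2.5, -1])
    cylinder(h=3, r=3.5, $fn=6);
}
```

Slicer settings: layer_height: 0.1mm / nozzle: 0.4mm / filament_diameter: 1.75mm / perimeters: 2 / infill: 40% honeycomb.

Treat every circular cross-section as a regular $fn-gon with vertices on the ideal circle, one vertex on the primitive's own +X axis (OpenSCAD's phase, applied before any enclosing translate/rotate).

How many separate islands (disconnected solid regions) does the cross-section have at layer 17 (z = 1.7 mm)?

At z = 1.7 mm: the cube is present — its section is the full 22.5×8 rectangle; the r=10.5 cylinder at (4, 5.5) gives a regular 6-gon of circumradius 10.5 (constant along its height); the r=3.5 cylinder at (-2.5, -2.5) contributes a regular 6-gon of circumradius 3.5; Taking the first minus the rest: starting from the 22.5×8 cube, the r=10.5 cylinder at (4, 5.5) partially overlaps it — only the 105.46 mm² overlap (of its 286.44 mm²) is removed, clipping the outline; the r=3.5 cylinder at (-2.5, -2.5) misses the remaining region (no effect) — 1 connected region. Overall, the cross-section is a single solid region. Island count = 1.

1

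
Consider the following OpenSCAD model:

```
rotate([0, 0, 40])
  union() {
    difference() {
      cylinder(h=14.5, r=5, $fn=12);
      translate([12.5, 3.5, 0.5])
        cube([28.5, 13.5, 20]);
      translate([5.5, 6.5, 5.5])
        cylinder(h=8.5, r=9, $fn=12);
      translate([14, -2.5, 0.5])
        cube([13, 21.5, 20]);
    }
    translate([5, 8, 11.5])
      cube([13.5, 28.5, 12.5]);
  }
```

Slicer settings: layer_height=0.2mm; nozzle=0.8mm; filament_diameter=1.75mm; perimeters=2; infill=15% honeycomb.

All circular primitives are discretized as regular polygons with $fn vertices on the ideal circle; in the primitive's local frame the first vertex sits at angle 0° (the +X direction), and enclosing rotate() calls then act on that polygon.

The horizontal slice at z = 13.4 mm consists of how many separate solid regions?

At z = 13.4 mm: the cylinder: section is a regular 12-gon, circumradius r=5; the cube at (12.5, 3.5) is present — its section is the full 28.5×13.5 rectangle; the cylinder at (5.5, 6.5): section is a regular 12-gon, circumradius r=9; the 13×21.5 cube at (14, -2.5) contributes its full rectangle; Taking the first minus the rest: starting from the r=5 cylinder, the 28.5×13.5 cube at (12.5, 3.5) misses the remaining region (no effect); the r=9 cylinder at (5.5, 6.5) partially overlaps it — only the 35.64 mm² overlap (of its 243.00 mm²) is removed, clipping the outline; the 13×21.5 cube at (14, -2.5) misses the remaining region (no effect) — 1 connected region; the 13.5×28.5 cube at (5, 8) contributes its full rectangle; Merging all regions: the 2 present regions are separate (no shared area or edge), so areas and boundary lengths simply add and each stays a separate island — 2 connected regions; (whole slice rotated 40° about Z — lengths, areas and connectivity unchanged). The result has 2 disconnected regions.

2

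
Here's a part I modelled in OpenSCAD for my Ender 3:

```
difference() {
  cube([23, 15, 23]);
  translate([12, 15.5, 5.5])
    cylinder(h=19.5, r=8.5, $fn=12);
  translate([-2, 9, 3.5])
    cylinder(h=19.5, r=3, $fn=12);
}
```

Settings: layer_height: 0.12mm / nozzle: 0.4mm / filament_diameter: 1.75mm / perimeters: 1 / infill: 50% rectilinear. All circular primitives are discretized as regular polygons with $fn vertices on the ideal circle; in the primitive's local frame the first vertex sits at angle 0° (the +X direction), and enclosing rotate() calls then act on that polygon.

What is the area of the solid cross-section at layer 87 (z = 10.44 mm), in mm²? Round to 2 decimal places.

242.30 mm²

At z = 10.44 mm: the cube (footprint 23×15) is included at this height (area 345.00 mm²); the cylinder at (12, 15.5): section is a regular 12-gon, circumradius r=8.5 (area = (12/2)·8.500²·sin(360°/12) = 216.75 mm²); the r=3 cylinder at (-2, 9) contributes a regular 12-gon of circumradius 3 (area = (12/2)·3.000²·sin(360°/12) = 27.00 mm²); Subtracting the remaining from the first: starting from the 23×15 cube (345.00 mm²), the r=8.5 cylinder at (12, 15.5) partially overlaps it — only the 99.94 mm² overlap (of its 216.75 mm²) is removed, clipping the outline; the r=3 cylinder at (-2, 9) partially overlaps it — only the 2.75 mm² overlap (of its 27.00 mm²) is removed, clipping the outline — area = 242.30 mm². Overall, the cross-section is a single solid region. Net area = 242.30 mm².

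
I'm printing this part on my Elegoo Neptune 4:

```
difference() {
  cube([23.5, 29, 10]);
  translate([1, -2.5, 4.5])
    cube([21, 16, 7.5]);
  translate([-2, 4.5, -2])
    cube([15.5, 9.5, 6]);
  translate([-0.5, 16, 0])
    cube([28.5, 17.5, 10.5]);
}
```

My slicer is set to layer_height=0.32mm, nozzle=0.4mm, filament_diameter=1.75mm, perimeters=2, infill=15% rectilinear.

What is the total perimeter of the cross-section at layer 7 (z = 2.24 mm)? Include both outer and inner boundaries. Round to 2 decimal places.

106.00 mm

At z = 2.24 mm: the cube (footprint 23.5×29) is included at this height (perimeter 105.00 mm); the cube at (1, -2.5) is not intersected at this z (z outside [4.5, 12]); the cube at (-2, 4.5) (footprint 15.5×9.5) is included at this height (perimeter 50.00 mm); the 28.5×17.5 cube at (-0.5, 16) contributes its full rectangle (perimeter 92.00 mm); Taking the first minus the rest: starting from the 23.5×29 cube, the 15.5×9.5 cube at (-2, 4.5) partially overlaps it — only the 128.25 mm² overlap (of its 147.25 mm²) is removed, clipping the outline; the 28.5×17.5 cube at (-0.5, 16) partially overlaps it — only the 305.50 mm² overlap (of its 498.75 mm²) is removed, clipping the outline — boundary = 106.00 mm. Overall, the cross-section is a single solid region. Total boundary length (outer) = 106.00 mm.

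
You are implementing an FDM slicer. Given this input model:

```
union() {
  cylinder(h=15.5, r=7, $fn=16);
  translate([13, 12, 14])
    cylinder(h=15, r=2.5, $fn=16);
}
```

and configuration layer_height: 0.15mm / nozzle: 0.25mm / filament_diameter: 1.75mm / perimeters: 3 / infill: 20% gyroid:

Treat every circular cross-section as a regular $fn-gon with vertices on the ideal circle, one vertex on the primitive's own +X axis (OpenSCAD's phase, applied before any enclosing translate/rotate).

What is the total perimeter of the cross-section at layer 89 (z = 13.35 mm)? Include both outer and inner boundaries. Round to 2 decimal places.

43.70 mm

At z = 13.35 mm: the cylinder: section is a regular 16-gon, circumradius r=7 (perimeter = 2·16·7.000·sin(180°/16) = 43.70 mm); the cylinder at (13, 12) does not reach this height (z outside [14, 29]); Combining (union): only the r=7 cylinder is present, so the union is just that shape — boundary = 43.70 mm. Overall, the cross-section is a single solid region. Total boundary length (outer) = 43.70 mm.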